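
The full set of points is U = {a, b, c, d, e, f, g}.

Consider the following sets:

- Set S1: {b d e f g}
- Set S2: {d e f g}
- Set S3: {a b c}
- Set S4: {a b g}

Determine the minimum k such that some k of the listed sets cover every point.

2

Take {S1, S3}. Their union is {a, b, c, d, e, f, g}, which is all 7 points.
No single set has all 7 points (the largest, S1, has 5), so 2 is optimal.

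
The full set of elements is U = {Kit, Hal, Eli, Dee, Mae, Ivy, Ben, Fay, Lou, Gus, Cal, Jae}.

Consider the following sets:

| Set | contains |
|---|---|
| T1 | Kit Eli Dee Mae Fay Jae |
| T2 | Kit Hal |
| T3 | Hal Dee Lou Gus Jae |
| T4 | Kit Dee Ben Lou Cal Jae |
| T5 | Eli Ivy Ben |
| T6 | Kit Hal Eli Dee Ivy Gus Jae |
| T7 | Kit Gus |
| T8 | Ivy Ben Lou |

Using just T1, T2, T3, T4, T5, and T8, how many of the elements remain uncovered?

0

Union of T1, T2, T3, T4, T5, T8 = {Kit, Hal, Eli, Dee, Mae, Ivy, Ben, Fay, Lou, Gus, Cal, Jae} — that's every element, so 0 are uncovered.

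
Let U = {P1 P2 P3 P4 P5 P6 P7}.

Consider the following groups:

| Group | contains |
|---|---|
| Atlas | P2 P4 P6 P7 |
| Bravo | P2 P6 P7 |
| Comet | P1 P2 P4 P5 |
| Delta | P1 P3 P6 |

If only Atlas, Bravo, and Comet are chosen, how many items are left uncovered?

1

Union of Atlas, Bravo, Comet = {P1, P2, P4, P5, P6, P7}.
Not covered: P3 — 1 item.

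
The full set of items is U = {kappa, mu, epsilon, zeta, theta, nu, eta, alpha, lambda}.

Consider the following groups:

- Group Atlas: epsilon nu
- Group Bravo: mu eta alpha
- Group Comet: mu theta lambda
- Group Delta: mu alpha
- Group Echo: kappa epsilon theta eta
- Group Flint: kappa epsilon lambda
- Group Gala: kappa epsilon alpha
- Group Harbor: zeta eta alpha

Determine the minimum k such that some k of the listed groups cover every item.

Atlas and Comet and Gala and Harbor together: Atlas ∪ Comet ∪ Gala ∪ Harbor = {kappa, mu, epsilon, zeta, theta, nu, eta, alpha, lambda} — every item is covered.
Only Atlas contains nu, so Atlas is forced; the remaining 7 items need at least 3 more groups (each remaining group adds at most 3) — so at least 4 groups are needed, and 4 is optimal.

4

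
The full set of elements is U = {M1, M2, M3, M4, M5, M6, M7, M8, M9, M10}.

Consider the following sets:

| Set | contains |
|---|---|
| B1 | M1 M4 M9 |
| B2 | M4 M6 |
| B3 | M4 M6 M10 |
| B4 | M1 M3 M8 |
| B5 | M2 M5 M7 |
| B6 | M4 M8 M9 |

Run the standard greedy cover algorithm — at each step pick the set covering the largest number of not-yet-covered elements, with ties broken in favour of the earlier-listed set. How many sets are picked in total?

4

Greedy: pick B1 (covers 3 new) → pick B5 (covers 3 new) → pick B3 (covers 2 new) → pick B4 (covers 2 new). Total picks: 4.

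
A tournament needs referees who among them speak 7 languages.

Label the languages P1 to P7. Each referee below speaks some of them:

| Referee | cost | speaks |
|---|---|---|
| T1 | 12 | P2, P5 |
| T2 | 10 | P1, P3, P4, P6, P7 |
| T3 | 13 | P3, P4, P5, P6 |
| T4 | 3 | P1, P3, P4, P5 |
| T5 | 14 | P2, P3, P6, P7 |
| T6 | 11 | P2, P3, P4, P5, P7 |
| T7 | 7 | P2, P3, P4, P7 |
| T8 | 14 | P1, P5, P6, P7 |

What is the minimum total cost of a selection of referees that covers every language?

T4, T5 together cover every language (T4 ∪ T5 = {P1, P2, P3, P4, P5, P6, P7}); total cost 3 + 14 = 17.
The greedy pick T4, T7, T2 costs 20; no covering selection beats 17.

17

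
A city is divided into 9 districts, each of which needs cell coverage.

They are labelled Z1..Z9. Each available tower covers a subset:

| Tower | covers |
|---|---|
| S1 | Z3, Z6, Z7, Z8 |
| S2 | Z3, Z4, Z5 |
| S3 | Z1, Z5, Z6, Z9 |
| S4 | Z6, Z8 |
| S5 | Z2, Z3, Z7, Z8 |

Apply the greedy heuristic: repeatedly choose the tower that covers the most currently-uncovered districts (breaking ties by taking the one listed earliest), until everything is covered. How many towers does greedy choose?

4

Greedy: pick S1 (covers 4 new) → pick S3 (covers 3 new) → pick S2 (covers 1 new) → pick S5 (covers 1 new). Total picks: 4.
(The true minimum cover uses only 3 towers, so greedy is not optimal here.)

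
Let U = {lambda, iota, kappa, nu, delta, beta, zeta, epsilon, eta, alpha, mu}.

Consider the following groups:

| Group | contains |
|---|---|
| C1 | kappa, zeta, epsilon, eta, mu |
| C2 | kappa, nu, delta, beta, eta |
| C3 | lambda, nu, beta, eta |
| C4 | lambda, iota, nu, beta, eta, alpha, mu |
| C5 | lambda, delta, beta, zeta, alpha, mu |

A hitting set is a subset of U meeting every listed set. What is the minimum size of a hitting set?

2

The 2 elements {nu, zeta} hit every group.
No single element lies in every group, so at least 2 are needed and 2 is optimal.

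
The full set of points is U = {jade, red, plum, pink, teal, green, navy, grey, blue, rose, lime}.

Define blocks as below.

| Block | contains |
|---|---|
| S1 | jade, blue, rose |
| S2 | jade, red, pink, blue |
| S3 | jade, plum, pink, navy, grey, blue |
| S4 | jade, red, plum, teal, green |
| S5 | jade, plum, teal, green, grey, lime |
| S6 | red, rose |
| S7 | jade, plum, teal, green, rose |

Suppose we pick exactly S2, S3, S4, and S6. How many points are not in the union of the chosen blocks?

Union of S2, S3, S4, S6 = {jade, red, plum, pink, teal, green, navy, grey, blue, rose}.
Not covered: lime — 1 point.

1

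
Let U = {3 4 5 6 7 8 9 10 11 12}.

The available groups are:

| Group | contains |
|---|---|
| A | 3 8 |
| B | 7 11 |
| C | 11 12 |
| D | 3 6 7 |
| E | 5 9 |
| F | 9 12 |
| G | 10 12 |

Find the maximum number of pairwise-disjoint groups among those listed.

4

A, B, E, G are pairwise disjoint (A={3,8}; B={7,11}; E={5,9}; G={10,12}).
Every remaining group overlaps one of these, and no 5 of the listed groups are pairwise disjoint, so 4 is the maximum.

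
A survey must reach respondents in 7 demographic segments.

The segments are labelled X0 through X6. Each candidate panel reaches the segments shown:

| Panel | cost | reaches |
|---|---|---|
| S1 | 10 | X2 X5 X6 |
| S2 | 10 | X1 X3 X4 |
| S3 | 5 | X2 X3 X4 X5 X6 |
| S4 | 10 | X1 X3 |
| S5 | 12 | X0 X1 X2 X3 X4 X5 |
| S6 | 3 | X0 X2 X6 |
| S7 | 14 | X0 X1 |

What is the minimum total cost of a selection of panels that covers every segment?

S5, S6 together cover every segment (S5 ∪ S6 = {X0, X1, X2, X3, X4, X5, X6}); total cost 12 + 3 = 15.
The greedy pick S3, S6, S2 costs 18; no covering selection beats 15.

15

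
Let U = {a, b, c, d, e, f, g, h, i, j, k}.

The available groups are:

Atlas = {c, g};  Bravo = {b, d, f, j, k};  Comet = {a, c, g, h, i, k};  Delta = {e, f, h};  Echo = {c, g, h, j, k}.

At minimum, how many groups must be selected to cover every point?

Bravo and Comet and Delta together: Bravo ∪ Comet ∪ Delta = {a, b, c, d, e, f, g, h, i, j, k} — every point is covered.
Only Comet contains a, so Comet is forced; the remaining 5 points need at least 2 more groups (each remaining group adds at most 4) — so at least 3 groups are needed, and 3 is optimal.

3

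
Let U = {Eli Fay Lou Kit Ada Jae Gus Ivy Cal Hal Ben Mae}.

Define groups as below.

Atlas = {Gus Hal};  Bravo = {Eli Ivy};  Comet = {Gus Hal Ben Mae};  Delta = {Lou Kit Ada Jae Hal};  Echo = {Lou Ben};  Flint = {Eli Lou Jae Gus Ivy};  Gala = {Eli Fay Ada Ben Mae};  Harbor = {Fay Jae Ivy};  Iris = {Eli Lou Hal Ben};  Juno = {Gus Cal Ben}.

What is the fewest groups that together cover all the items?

Take {Delta, Flint, Gala, Juno}. Their union is {Eli, Fay, Lou, Kit, Ada, Jae, Gus, Ivy, Cal, Hal, Ben, Mae}, which is all 12 items.
No 3 of the 10 groups cover everything (all 120 combinations miss at least one item), so 4 is optimal.

4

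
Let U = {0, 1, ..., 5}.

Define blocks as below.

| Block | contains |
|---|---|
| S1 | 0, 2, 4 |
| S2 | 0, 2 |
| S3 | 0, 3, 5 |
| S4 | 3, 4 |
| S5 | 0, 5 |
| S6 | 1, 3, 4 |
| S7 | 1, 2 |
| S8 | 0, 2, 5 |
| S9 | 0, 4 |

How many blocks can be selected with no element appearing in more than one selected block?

3

S4, S5, S7 are pairwise disjoint (S4={3,4}; S5={0,5}; S7={1,2}).
Every remaining block overlaps one of these, and no 4 of the listed blocks are pairwise disjoint, so 3 is the maximum.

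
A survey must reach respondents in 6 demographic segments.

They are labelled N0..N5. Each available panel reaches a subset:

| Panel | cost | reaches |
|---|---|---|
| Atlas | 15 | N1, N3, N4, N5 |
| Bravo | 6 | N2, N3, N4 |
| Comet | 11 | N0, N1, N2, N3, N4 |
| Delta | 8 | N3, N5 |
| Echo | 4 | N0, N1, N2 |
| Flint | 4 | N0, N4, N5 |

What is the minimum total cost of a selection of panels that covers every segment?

14

Bravo, Echo, Flint together cover every segment (Bravo ∪ Echo ∪ Flint = {N0, N1, N2, N3, N4, N5}); total cost 6 + 4 + 4 = 14.
No covering selection has total cost below 14.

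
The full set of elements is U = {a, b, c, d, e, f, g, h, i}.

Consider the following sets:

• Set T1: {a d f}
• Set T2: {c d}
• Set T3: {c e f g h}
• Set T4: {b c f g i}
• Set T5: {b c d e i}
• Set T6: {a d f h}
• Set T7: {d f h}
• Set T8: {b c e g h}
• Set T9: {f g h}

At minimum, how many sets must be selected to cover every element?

T3 and T4 and T6 together: T3 ∪ T4 ∪ T6 = {a, b, c, d, e, f, g, h, i} — every element is covered.
No 2 of the 9 sets cover everything (all 36 combinations miss at least one element), so 3 is optimal.

3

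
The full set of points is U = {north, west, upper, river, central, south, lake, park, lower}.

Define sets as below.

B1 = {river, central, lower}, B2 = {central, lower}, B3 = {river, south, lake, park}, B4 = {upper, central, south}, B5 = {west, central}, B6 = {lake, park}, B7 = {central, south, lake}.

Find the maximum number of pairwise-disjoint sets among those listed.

B2, B6 are pairwise disjoint (B2={central,lower}; B6={lake,park}).
Every remaining set overlaps one of these, and no 3 of the listed sets are pairwise disjoint, so 2 is the maximum.

2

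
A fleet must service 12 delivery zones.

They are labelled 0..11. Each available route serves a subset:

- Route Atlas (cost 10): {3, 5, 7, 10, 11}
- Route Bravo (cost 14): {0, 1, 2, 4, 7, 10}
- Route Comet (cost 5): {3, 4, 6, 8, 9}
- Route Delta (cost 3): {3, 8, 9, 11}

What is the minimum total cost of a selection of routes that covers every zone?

29

Atlas, Bravo, Comet together cover every zone (Atlas ∪ Bravo ∪ Comet = {0, 1, 2, 3, 4, 5, 6, 7, 8, 9, 10, 11}); total cost 10 + 14 + 5 = 29.
The greedy pick Delta, Bravo, Comet, Atlas costs 32; no covering selection beats 29.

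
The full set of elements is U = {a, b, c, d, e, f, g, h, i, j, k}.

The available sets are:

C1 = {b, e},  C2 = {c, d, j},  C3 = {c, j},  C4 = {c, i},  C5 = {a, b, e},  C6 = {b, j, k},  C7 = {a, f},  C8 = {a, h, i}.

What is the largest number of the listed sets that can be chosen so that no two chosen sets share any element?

C1, C3, C7 are pairwise disjoint (C1={b,e}; C3={c,j}; C7={a,f}).
Every remaining set overlaps one of these, and no 4 of the listed sets are pairwise disjoint, so 3 is the maximum.

3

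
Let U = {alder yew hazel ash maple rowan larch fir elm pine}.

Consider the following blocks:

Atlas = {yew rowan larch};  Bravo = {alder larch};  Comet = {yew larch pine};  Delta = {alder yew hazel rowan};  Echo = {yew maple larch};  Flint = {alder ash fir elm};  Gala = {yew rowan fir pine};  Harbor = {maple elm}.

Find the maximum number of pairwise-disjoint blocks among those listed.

3

Bravo, Gala, Harbor are pairwise disjoint (Bravo={alder,larch}; Gala={yew,rowan,fir,pine}; Harbor={maple,elm}).
Every remaining block overlaps one of these, and no 4 of the listed blocks are pairwise disjoint, so 3 is the maximum.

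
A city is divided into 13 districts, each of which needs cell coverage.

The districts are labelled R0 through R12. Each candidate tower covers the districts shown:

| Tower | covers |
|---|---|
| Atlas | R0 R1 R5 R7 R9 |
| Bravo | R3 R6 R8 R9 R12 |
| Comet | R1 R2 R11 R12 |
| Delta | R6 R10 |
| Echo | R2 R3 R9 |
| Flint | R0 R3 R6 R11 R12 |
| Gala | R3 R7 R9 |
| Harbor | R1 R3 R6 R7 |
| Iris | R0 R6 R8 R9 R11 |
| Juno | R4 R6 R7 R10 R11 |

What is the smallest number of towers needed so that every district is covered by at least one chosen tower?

4

Atlas and Bravo and Echo and Juno together: Atlas ∪ Bravo ∪ Echo ∪ Juno = {R0, R1, R2, R3, R4, R5, R6, R7, R8, R9, R10, R11, R12} — every district is covered.
No 3 of the 10 towers cover everything (all 120 combinations miss at least one district), so 4 is optimal.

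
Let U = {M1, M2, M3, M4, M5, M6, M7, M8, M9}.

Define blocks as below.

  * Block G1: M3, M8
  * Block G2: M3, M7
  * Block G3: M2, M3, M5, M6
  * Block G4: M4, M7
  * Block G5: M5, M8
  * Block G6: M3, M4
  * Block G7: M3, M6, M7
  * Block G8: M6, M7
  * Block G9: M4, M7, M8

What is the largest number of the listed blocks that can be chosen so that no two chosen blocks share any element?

G5, G6, G8 are pairwise disjoint (G5={M5,M8}; G6={M3,M4}; G8={M6,M7}).
Every remaining block overlaps one of these, and no 4 of the listed blocks are pairwise disjoint, so 3 is the maximum.

3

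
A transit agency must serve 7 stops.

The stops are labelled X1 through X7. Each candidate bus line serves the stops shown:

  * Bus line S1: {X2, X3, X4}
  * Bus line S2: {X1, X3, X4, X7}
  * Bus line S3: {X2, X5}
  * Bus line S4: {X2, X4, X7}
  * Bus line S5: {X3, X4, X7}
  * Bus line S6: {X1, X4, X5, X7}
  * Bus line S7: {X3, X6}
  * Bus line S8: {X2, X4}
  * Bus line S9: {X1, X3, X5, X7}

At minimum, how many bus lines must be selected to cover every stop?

3

S1 and S7 and S9 together: S1 ∪ S7 ∪ S9 = {X1, X2, X3, X4, X5, X6, X7} — every stop is covered.
Only S7 contains X6, so S7 is forced; the remaining 5 stops need at least 2 more bus lines (each remaining bus line adds at most 4) — so at least 3 bus lines are needed, and 3 is optimal.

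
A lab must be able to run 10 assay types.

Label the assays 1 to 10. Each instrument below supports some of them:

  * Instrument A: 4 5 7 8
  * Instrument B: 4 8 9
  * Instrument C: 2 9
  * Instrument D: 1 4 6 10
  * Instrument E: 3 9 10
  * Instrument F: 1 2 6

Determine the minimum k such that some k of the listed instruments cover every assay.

A and E and F together: A ∪ E ∪ F = {1, 2, 3, 4, 5, 6, 7, 8, 9, 10} — every assay is covered.
Each instrument has at most 4 assays, and 2·4 = 8 < 10 — so at least 3 instruments are needed, and 3 is optimal.

3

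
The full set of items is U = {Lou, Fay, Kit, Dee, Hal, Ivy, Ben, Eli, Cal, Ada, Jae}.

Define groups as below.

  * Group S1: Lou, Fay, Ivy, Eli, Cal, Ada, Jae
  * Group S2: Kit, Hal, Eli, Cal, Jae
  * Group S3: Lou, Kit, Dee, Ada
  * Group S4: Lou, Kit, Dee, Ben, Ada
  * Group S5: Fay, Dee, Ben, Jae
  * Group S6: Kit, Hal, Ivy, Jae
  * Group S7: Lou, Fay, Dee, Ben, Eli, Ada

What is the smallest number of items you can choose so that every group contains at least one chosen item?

H = {Ada, Jae} meets every group (each contains at least one member of H), and |H| = 2.
The groups S6, S7 are pairwise disjoint, so any hitting set needs a separate item for each — at least 2. Hence 2 is optimal.

2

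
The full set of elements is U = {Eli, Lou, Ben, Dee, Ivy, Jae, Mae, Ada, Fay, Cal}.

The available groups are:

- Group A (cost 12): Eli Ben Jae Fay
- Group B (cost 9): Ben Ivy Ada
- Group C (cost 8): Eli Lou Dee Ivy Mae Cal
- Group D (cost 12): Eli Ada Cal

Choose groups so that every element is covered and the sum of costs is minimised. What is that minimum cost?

29

A, B, C together cover every element (A ∪ B ∪ C = {Eli, Lou, Ben, Dee, Ivy, Jae, Mae, Ada, Fay, Cal}); total cost 12 + 9 + 8 = 29.
No covering selection has total cost below 29.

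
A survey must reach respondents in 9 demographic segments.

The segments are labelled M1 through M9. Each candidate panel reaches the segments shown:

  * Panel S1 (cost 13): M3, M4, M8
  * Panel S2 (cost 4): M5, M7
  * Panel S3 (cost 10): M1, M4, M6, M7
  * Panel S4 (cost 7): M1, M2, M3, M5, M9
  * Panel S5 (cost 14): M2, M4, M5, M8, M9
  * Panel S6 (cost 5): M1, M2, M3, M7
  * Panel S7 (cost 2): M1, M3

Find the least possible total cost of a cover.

S3, S5, S7 together cover every segment (S3 ∪ S5 ∪ S7 = {M1, M2, M3, M4, M5, M6, M7, M8, M9}); total cost 10 + 14 + 2 = 26.
The greedy pick S7, S2, S4, S3, S1 costs 36; no covering selection beats 26.

26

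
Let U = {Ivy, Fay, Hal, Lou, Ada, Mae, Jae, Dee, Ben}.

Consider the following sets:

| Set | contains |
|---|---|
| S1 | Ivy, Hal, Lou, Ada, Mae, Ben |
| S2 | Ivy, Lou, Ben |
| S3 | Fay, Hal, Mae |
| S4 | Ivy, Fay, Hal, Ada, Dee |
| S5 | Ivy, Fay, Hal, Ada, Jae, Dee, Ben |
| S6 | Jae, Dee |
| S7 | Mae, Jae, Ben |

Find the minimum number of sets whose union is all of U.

S1 and S5 cover everything between them: the union {Ivy, Fay, Hal, Lou, Ada, Mae, Jae, Dee, Ben} is all of U.
No single set has all 9 items (the largest, S5, has 7), so 2 is optimal.

2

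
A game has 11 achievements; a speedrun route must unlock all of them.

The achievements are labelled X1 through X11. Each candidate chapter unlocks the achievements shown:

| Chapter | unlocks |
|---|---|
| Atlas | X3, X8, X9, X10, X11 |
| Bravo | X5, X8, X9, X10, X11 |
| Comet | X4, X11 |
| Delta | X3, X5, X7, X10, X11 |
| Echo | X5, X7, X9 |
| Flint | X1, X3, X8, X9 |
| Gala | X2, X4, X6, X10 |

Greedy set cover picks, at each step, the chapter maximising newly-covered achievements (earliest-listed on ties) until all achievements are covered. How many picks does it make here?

4

Greedy: pick Atlas (covers 5 new) → pick Gala (covers 3 new) → pick Delta (covers 2 new) → pick Flint (covers 1 new). Total picks: 4.
(The true minimum cover uses only 3 chapters, so greedy is not optimal here.)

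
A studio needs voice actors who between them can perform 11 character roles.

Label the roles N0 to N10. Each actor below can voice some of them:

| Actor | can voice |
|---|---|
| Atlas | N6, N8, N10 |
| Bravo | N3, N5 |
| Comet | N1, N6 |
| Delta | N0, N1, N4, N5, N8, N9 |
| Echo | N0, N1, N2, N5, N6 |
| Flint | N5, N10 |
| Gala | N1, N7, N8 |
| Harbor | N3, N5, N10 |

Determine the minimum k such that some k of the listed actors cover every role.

4

Delta and Echo and Gala and Harbor together: Delta ∪ Echo ∪ Gala ∪ Harbor = {N0, N1, N2, N3, N4, N5, N6, N7, N8, N9, N10} — every role is covered.
Only Delta contains N4, so Delta is forced; the remaining 5 roles need at least 3 more actors (each remaining actor adds at most 2) — so at least 4 actors are needed, and 4 is optimal.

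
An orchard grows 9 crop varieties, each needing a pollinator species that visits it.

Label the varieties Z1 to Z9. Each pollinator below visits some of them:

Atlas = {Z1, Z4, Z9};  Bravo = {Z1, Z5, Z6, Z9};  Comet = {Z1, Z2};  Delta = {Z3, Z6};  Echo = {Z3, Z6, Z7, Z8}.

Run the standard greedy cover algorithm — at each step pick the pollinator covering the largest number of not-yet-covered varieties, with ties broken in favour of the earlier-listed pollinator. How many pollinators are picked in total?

4

Greedy: pick Bravo (covers 4 new) → pick Echo (covers 3 new) → pick Atlas (covers 1 new) → pick Comet (covers 1 new). Total picks: 4.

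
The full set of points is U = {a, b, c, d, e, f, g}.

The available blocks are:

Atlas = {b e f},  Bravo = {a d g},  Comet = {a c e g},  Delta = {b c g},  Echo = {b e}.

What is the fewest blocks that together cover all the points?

3

Atlas and Bravo and Delta together: Atlas ∪ Bravo ∪ Delta = {a, b, c, d, e, f, g} — every point is covered.
Only Bravo contains d, so Bravo is forced; the remaining 4 points need at least 2 more blocks (each remaining block adds at most 3) — so at least 3 blocks are needed, and 3 is optimal.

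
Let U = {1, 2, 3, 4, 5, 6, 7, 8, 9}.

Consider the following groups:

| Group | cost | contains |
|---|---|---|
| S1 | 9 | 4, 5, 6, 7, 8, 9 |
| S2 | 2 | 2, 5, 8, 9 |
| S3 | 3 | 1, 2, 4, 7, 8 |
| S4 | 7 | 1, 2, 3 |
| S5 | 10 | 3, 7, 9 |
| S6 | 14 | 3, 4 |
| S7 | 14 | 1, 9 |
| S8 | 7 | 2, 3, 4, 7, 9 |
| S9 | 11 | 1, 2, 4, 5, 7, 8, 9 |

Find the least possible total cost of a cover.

S1, S4 together cover every item (S1 ∪ S4 = {1, 2, 3, 4, 5, 6, 7, 8, 9}); total cost 9 + 7 = 16.
The greedy pick S2, S3, S4, S1 costs 21; no covering selection beats 16.

16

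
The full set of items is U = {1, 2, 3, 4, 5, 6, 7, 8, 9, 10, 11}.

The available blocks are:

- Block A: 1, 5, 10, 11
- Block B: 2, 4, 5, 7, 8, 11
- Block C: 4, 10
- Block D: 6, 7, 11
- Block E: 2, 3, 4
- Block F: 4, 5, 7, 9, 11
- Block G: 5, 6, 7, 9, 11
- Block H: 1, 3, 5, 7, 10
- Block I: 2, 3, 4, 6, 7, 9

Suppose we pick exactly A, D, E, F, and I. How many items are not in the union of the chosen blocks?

Union of A, D, E, F, I = {1, 2, 3, 4, 5, 6, 7, 9, 10, 11}.
Not covered: 8 — 1 item.

1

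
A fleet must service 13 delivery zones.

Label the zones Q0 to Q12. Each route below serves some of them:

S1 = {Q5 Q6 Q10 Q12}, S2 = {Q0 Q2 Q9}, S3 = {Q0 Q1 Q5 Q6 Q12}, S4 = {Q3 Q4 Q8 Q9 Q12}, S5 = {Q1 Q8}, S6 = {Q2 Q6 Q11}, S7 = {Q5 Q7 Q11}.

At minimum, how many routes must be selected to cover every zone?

5

Take {S1, S2, S4, S5, S7}. Their union is {Q0, Q1, Q2, Q3, Q4, Q5, Q6, Q7, Q8, Q9, Q10, Q11, Q12}, which is all 13 zones.
No 4 of the 7 routes cover everything (all 35 combinations miss at least one zone), so 5 is optimal.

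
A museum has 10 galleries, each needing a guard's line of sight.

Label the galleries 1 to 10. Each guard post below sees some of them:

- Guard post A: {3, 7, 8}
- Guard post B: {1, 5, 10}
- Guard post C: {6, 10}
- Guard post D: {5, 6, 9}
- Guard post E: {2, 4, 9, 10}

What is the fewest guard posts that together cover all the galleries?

A and B and D and E together: A ∪ B ∪ D ∪ E = {1, 2, 3, 4, 5, 6, 7, 8, 9, 10} — every gallery is covered.
Only B contains 1, so B is forced; the remaining 7 galleries need at least 3 more guard posts (each remaining guard post adds at most 3) — so at least 4 guard posts are needed, and 4 is optimal.

4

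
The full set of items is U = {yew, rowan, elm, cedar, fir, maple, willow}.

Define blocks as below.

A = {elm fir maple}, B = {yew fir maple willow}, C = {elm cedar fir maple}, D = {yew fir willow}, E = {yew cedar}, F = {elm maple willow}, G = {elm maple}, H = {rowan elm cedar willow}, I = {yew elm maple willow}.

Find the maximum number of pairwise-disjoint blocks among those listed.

E, F are pairwise disjoint (E={yew,cedar}; F={elm,maple,willow}).
Every remaining block overlaps one of these, and no 3 of the listed blocks are pairwise disjoint, so 2 is the maximum.

2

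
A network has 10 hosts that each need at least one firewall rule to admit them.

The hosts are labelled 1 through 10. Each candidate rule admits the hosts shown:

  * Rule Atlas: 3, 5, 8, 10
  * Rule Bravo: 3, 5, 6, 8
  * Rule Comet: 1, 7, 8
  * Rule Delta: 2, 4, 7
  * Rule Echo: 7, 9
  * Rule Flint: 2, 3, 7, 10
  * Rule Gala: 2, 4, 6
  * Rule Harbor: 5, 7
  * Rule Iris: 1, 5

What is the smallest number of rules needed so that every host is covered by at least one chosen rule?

4

Atlas and Echo and Gala and Iris together: Atlas ∪ Echo ∪ Gala ∪ Iris = {1, 2, 3, 4, 5, 6, 7, 8, 9, 10} — every host is covered.
No 3 of the 9 rules cover everything (all 84 combinations miss at least one host), so 4 is optimal.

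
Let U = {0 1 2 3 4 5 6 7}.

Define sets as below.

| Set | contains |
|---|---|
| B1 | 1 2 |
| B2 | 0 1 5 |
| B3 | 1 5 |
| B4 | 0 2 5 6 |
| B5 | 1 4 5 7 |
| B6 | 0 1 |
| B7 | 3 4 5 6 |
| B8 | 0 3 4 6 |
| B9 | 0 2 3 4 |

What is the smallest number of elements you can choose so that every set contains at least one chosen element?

The 3 elements {1, 3, 5} hit every set.
No choice of 2 elements meets every set, so 3 is the minimum.

3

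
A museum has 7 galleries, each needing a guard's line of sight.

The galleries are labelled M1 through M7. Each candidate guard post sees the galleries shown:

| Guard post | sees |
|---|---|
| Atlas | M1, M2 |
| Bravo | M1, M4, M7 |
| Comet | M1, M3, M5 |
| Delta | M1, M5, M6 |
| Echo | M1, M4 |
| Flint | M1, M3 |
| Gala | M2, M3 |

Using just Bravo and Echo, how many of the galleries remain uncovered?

4

Union of Bravo, Echo = {M1, M4, M7}.
Not covered: M2, M3, M5, M6 — 4 galleries.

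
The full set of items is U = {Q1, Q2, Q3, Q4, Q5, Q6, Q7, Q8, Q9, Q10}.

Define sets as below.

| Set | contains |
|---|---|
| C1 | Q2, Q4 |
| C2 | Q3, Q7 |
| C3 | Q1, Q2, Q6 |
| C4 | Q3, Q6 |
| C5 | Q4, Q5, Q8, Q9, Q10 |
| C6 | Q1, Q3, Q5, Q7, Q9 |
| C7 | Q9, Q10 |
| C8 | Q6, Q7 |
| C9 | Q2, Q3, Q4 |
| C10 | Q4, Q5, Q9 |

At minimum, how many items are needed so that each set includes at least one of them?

4

The 4 items {Q2, Q6, Q7, Q9} hit every set.
No choice of 3 items meets every set, so 4 is the minimum.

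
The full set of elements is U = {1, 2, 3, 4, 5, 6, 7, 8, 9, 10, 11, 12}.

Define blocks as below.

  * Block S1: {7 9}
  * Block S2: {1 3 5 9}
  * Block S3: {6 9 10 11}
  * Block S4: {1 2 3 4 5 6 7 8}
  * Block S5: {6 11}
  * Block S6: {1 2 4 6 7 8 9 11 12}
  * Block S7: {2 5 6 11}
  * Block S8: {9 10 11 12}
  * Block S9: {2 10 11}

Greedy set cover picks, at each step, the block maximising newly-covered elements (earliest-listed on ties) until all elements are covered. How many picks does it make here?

3

Greedy: pick S6 (covers 9 new) → pick S2 (covers 2 new) → pick S3 (covers 1 new). Total picks: 3.
(The true minimum cover uses only 2 blocks, so greedy is not optimal here.)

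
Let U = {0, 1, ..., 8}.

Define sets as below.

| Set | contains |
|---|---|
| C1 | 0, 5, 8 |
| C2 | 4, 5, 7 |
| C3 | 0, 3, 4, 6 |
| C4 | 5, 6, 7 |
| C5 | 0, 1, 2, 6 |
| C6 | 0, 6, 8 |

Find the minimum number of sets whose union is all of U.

4

C3, C4, C5, and C6 cover everything between them: the union {0, 1, 2, 3, 4, 5, 6, 7, 8} is all of U.
Only C3 contains 3, so C3 is forced; the remaining 5 items need at least 3 more sets (each remaining set adds at most 2) — so at least 4 sets are needed, and 4 is optimal.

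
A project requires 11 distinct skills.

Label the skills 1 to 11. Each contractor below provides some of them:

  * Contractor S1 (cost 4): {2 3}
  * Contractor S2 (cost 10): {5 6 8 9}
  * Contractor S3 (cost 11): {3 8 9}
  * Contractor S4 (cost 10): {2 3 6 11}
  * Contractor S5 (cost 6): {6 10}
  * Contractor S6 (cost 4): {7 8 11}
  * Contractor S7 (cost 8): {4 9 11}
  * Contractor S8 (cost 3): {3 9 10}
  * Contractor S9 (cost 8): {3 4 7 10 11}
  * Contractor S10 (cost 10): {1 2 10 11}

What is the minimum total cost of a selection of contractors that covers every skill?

28

S2, S9, S10 together cover every skill (S2 ∪ S9 ∪ S10 = {1, 2, 3, 4, 5, 6, 7, 8, 9, 10, 11}); total cost 10 + 8 + 10 = 28.
The greedy pick S8, S6, S1, S2, S7, S10 costs 39; no covering selection beats 28.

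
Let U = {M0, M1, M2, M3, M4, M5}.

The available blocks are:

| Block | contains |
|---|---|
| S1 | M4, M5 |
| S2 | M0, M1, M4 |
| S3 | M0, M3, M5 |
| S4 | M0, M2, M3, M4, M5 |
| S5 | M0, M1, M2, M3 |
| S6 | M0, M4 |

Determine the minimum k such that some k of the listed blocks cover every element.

Take {S4, S5}. Their union is {M0, M1, M2, M3, M4, M5}, which is all 6 elements.
No single block has all 6 elements (the largest, S4, has 5), so 2 is optimal.

2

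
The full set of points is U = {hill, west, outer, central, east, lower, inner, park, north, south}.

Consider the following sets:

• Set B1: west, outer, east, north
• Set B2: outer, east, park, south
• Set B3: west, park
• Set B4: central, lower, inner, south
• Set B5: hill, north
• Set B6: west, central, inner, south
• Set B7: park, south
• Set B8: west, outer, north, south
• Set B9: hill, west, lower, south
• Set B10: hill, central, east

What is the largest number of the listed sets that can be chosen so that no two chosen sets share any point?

3

B3, B4, B5 are pairwise disjoint (B3={west,park}; B4={central,lower,inner,south}; B5={hill,north}).
Every remaining set overlaps one of these, and no 4 of the listed sets are pairwise disjoint, so 3 is the maximum.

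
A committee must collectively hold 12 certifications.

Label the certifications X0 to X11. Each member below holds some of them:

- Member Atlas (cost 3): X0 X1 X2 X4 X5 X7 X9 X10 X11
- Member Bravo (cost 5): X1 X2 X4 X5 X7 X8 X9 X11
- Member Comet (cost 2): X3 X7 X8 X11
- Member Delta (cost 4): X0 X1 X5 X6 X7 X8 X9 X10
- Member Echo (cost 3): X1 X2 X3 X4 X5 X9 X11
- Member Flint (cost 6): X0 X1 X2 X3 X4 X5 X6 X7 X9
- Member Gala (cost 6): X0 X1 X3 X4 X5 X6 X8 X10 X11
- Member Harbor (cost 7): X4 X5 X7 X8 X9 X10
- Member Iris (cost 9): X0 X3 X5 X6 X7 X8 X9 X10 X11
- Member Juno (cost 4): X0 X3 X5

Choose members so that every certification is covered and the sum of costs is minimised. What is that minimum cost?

Delta, Echo together cover every certification (Delta ∪ Echo = {X0, X1, X2, X3, X4, X5, X6, X7, X8, X9, X10, X11}); total cost 4 + 3 = 7.
The greedy pick Atlas, Comet, Delta costs 9; no covering selection beats 7.

7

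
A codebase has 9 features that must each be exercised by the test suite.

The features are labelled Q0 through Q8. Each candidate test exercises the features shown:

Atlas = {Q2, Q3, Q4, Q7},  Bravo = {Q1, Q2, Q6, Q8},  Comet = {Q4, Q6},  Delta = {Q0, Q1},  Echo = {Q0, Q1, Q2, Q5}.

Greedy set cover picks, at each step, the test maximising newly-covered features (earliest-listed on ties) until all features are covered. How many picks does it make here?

Greedy: pick Atlas (covers 4 new) → pick Bravo (covers 3 new) → pick Echo (covers 2 new). Total picks: 3.

3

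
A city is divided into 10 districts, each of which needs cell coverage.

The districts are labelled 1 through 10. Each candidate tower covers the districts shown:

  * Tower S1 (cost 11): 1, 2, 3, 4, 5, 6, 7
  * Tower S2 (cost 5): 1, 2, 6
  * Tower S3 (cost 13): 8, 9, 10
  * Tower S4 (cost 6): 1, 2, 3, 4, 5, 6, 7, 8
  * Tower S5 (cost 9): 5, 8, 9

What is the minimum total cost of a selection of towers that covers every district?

19

S3, S4 together cover every district (S3 ∪ S4 = {1, 2, 3, 4, 5, 6, 7, 8, 9, 10}); total cost 13 + 6 = 19.
No covering selection has total cost below 19.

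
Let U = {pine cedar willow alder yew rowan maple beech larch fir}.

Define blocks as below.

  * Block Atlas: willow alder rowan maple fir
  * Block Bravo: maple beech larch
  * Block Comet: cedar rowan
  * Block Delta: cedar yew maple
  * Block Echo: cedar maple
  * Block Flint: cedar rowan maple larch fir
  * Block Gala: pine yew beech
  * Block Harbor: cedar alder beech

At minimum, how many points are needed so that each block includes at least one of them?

3

H = {cedar, rowan, beech} meets every block (each contains at least one member of H), and |H| = 3.
No choice of 2 points meets every block, so 3 is the minimum.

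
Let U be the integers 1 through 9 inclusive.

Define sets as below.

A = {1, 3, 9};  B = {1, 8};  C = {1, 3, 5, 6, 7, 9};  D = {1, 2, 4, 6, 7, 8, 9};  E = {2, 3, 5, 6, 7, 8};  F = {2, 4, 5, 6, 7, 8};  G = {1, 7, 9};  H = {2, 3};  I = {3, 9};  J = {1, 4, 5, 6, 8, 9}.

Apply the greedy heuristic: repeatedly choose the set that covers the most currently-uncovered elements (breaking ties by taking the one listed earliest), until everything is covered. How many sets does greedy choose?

2

Greedy: pick D (covers 7 new) → pick C (covers 2 new). Total picks: 2.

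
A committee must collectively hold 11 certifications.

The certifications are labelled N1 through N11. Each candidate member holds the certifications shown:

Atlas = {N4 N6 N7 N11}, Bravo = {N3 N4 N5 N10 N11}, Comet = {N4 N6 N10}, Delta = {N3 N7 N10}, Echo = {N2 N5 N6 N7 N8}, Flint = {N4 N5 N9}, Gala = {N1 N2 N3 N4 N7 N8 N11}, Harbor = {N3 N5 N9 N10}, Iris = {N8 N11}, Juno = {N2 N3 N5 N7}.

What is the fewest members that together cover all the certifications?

Echo and Gala and Harbor together: Echo ∪ Gala ∪ Harbor = {N1, N2, N3, N4, N5, N6, N7, N8, N9, N10, N11} — every certification is covered.
Only Gala contains N1, so Gala is forced; the remaining 4 certifications need at least 2 more members (each remaining member adds at most 3) — so at least 3 members are needed, and 3 is optimal.

3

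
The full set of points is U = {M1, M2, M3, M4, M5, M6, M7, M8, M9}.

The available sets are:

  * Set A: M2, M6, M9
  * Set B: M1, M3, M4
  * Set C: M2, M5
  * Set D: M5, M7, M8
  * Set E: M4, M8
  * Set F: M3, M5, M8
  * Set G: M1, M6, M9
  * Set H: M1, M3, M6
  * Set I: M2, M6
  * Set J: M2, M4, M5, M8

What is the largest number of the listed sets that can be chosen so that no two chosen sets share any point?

3

C, E, H are pairwise disjoint (C={M2,M5}; E={M4,M8}; H={M1,M3,M6}).
Every remaining set overlaps one of these, and no 4 of the listed sets are pairwise disjoint, so 3 is the maximum.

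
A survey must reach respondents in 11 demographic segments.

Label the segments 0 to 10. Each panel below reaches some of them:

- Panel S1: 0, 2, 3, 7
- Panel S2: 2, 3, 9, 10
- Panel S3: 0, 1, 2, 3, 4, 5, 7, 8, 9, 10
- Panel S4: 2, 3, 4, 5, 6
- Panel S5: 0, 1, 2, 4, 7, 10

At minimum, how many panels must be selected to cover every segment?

Take {S3, S4}. Their union is {0, 1, 2, 3, 4, 5, 6, 7, 8, 9, 10}, which is all 11 segments.
No single panel has all 11 segments (the largest, S3, has 10), so 2 is optimal.

2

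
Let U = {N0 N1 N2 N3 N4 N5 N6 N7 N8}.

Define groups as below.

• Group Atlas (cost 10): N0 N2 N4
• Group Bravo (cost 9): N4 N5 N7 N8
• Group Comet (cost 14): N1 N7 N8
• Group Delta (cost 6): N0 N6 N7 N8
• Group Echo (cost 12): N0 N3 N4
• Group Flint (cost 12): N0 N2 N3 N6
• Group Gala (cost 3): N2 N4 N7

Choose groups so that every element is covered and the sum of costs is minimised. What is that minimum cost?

Bravo, Comet, Flint together cover every element (Bravo ∪ Comet ∪ Flint = {N0, N1, N2, N3, N4, N5, N6, N7, N8}); total cost 9 + 14 + 12 = 35.
The greedy pick Gala, Delta, Bravo, Echo, Comet costs 44; no covering selection beats 35.

35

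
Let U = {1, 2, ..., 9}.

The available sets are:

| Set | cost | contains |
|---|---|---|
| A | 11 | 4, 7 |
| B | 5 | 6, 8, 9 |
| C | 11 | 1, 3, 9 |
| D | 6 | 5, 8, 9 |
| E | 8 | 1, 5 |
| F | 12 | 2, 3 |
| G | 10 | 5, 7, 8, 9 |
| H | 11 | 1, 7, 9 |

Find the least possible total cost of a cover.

36

A, B, E, F together cover every point (A ∪ B ∪ E ∪ F = {1, 2, 3, 4, 5, 6, 7, 8, 9}); total cost 11 + 5 + 8 + 12 = 36.
No covering selection has total cost below 36.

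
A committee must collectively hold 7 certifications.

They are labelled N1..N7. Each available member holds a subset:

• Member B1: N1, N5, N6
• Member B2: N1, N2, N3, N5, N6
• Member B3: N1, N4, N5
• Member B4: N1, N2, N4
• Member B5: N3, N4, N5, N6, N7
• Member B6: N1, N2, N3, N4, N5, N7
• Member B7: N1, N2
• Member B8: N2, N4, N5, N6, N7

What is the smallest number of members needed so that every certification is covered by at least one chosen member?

Take {B2, B5}. Their union is {N1, N2, N3, N4, N5, N6, N7}, which is all 7 certifications.
No single member has all 7 certifications (the largest, B6, has 6), so 2 is optimal.

2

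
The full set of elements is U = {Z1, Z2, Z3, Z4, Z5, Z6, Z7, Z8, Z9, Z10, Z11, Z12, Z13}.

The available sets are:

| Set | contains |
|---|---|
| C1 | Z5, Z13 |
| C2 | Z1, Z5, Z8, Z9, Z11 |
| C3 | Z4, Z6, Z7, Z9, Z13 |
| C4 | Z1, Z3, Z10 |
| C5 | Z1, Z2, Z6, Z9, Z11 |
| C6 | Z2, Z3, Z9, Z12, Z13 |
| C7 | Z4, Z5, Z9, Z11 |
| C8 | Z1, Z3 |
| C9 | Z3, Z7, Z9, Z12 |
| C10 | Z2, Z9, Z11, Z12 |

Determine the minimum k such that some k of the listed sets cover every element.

C2, C3, C4, and C6 cover everything between them: the union {Z1, Z2, Z3, Z4, Z5, Z6, Z7, Z8, Z9, Z10, Z11, Z12, Z13} is all of U.
No 3 of the 10 sets cover everything (all 120 combinations miss at least one element), so 4 is optimal.

4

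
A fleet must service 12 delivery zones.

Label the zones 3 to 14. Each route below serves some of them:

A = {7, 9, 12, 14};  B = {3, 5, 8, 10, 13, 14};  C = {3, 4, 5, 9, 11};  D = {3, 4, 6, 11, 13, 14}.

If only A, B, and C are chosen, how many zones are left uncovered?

Union of A, B, C = {3, 4, 5, 7, 8, 9, 10, 11, 12, 13, 14}.
Not covered: 6 — 1 zone.

1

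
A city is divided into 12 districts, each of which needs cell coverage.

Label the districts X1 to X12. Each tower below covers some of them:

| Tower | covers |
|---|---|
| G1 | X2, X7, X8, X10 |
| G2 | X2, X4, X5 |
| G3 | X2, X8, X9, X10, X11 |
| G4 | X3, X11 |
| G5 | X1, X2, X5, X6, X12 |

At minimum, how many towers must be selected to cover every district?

G1 and G2 and G3 and G4 and G5 together: G1 ∪ G2 ∪ G3 ∪ G4 ∪ G5 = {X1, X2, X3, X4, X5, X6, X7, X8, X9, X10, X11, X12} — every district is covered.
No 4 of the 5 towers cover everything (all 5 combinations miss at least one district), so 5 is optimal.

5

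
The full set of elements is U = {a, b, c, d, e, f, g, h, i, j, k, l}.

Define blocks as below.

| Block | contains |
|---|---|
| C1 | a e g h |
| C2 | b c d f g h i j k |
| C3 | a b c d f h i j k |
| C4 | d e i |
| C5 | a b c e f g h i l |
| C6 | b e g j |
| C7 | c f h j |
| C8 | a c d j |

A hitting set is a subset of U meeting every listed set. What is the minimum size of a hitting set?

Take T = {e, j}. Each listed block contains at least one of these, so T is a hitting set of size 2.
The blocks C4, C7 are pairwise disjoint, so any hitting set needs a separate element for each — at least 2. Hence 2 is optimal.

2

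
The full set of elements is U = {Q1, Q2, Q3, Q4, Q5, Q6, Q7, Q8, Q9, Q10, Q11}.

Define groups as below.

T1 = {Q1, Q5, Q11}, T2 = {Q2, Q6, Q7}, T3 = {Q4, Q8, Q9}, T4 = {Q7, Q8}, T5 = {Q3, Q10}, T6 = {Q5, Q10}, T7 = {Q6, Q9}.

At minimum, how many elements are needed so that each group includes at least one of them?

H = {Q6, Q8, Q10, Q11} meets every group (each contains at least one member of H), and |H| = 4.
The groups T1, T2, T3, T5 are pairwise disjoint, so any hitting set needs a separate element for each — at least 4. Hence 4 is optimal.

4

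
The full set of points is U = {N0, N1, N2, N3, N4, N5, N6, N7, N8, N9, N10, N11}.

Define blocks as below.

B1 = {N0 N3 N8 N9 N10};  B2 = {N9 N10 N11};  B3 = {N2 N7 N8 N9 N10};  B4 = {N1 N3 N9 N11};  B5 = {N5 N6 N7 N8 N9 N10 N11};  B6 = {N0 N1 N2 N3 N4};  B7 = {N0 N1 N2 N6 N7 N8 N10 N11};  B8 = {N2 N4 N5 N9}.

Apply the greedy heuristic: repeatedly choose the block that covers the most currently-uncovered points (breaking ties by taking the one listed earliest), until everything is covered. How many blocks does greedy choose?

Greedy: pick B7 (covers 8 new) → pick B8 (covers 3 new) → pick B1 (covers 1 new). Total picks: 3.
(The true minimum cover uses only 2 blocks, so greedy is not optimal here.)

3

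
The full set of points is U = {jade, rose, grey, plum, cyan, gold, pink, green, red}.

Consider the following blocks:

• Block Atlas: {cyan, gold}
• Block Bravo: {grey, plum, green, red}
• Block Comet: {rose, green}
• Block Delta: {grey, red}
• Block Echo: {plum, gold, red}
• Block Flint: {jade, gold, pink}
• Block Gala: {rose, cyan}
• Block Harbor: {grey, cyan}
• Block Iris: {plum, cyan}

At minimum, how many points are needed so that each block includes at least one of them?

4

The 4 points {rose, cyan, pink, red} hit every block.
The blocks Comet, Delta, Flint, Iris are pairwise disjoint, so any hitting set needs a separate point for each — at least 4. Hence 4 is optimal.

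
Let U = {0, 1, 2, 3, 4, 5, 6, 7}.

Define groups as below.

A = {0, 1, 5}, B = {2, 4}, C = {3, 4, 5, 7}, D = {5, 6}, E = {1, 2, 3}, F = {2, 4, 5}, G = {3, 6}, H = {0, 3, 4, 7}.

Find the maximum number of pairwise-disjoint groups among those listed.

A, B, G are pairwise disjoint (A={0,1,5}; B={2,4}; G={3,6}).
Every remaining group overlaps one of these, and no 4 of the listed groups are pairwise disjoint, so 3 is the maximum.

3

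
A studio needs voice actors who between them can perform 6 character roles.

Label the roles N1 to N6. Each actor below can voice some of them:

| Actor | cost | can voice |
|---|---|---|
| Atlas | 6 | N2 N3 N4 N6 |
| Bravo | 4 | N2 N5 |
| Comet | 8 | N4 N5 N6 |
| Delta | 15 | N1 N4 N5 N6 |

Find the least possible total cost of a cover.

Atlas, Delta together cover every role (Atlas ∪ Delta = {N1, N2, N3, N4, N5, N6}); total cost 6 + 15 = 21.
The greedy pick Atlas, Bravo, Delta costs 25; no covering selection beats 21.

21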